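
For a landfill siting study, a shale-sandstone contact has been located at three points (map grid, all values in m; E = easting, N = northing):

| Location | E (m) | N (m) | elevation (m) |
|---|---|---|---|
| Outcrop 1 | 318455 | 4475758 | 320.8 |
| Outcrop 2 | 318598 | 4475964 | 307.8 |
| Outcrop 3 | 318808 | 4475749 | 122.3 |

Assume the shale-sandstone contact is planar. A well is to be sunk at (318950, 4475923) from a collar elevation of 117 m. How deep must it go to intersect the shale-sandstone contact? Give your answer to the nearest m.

17 m

Let the plane be z = a·E + b·N + c.
Outcrop 2−Outcrop 1: 143a + 206b = −13;  Outcrop 3−Outcrop 1: 353a − 9b = −198.5.
Solving gives a = −0.55412472, b = 0.32155260.
Then c = 320.8 − a·318455 − b·4475758 = −1262407.02.
At (318950, 4475923): z_contact = −176738.1 + 1439244.7 − 1262407.02 = 99.6 m.
Depth below ground = 117 − 99.6 = 17 m.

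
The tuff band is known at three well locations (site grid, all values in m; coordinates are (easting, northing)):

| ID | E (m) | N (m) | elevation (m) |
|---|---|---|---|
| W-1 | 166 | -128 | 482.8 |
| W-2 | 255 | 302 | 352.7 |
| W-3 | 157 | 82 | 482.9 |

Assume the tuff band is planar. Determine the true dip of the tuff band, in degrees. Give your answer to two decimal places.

50.52°

Two edge vectors: W-1→W-2 = (89, 430, -130.1), W-1→W-3 = (-9, 210, 0.1).
Normal n = (W-1→W-2) × (W-1→W-3) = (27364, 1162, 22560).
So ∂z/∂E = −n_x/n_z = −1.21294 and ∂z/∂N = −n_y/n_z = −0.05151.
Gradient magnitude |∇z| = √(a² + b²) = √(1.47123 + 0.00265) = 1.21404.
True dip = arctan(1.21404) = 50.52°, dipping toward E (azimuth ≈ 088°).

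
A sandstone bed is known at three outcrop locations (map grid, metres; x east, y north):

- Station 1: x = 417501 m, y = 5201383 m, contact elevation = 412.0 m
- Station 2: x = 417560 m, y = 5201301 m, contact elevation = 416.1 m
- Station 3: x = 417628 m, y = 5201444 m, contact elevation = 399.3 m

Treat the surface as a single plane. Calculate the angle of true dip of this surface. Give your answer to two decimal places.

6.10°

Two edge vectors: Station 1→Station 2 = (59, -82, 4.1), Station 1→Station 3 = (127, 61, -12.7).
Normal n = (Station 1→Station 2) × (Station 1→Station 3) = (791.3, 1270, 14013).
So ∂z/∂x = −n_x/n_z = −0.05647 and ∂z/∂y = −n_y/n_z = −0.09063.
Gradient magnitude |∇z| = √(a² + b²) = √(0.00319 + 0.00821) = 0.10678.
True dip = arctan(0.10678) = 6.10°, dipping toward NNE (azimuth ≈ 032°).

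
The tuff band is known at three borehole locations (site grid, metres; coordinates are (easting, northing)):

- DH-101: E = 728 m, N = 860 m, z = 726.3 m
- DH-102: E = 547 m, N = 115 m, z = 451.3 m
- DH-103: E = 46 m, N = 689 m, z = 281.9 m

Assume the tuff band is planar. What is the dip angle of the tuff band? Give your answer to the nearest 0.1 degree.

32.5°

Two edge vectors: DH-101→DH-102 = (-181, -745, -275), DH-101→DH-103 = (-682, -171, -444.4).
Normal n = (DH-101→DH-102) × (DH-101→DH-103) = (284053, 107113.6, -477139).
So ∂z/∂E = −n_x/n_z = 0.59533 and ∂z/∂N = −n_y/n_z = 0.22449.
Gradient magnitude |∇z| = √(a² + b²) = √(0.35441 + 0.05040) = 0.63625.
True dip = arctan(0.63625) = 32.5°, dipping toward WSW (azimuth ≈ 249°).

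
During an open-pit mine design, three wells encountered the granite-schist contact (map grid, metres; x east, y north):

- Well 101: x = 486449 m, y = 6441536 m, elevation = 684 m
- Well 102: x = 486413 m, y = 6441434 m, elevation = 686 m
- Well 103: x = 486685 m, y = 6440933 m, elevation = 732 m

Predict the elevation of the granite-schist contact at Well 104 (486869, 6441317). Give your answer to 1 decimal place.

728.4 m

Let the plane be z = a·x + b·y + c.
Well 102−Well 101: −36a − 102b = 2;  Well 103−Well 101: 236a − 603b = 48.
Solving gives a = 0.080602883, b = −0.048055920.
Then c = 684 − a·486449 − b·6441536 = 271028.74.
At (486869, 6441317): z = 39243.0 − 309543.4 + 271028.74 = 728.4 m.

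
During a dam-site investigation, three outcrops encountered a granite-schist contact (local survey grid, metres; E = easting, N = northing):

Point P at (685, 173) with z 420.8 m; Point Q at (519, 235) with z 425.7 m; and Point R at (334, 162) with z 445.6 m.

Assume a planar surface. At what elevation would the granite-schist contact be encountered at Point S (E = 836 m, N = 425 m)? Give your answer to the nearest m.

Let the plane be z = a·E + b·N + c.
Point Q−Point P: −166a + 62b = 4.9;  Point R−Point P: −351a − 11b = 24.8.
Solving gives a = −0.06747, b = −0.10162.
Then c = 420.8 − a·685 − b·173 = 484.60.
At (836, 425): z = −56.4 − 43.2 + 484.60 = 385.0 m.

385 m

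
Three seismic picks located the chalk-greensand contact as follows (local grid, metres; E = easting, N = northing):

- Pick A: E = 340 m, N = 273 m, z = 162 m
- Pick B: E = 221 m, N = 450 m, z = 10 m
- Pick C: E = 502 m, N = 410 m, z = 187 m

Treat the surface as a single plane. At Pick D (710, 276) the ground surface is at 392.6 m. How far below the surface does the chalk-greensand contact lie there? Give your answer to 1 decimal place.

24.3 m

Two edge vectors: Pick A→Pick B = (-119, 177, -152), Pick A→Pick C = (162, 137, 25).
Normal n = (Pick A→Pick B) × (Pick A→Pick C) = (25249, -21649, -44977).
So ∂z/∂E = −n_x/n_z = 0.56138 and ∂z/∂N = −n_y/n_z = −0.48133.
Intercept c from Pick A: 162 − 190.87 + 131.40 = 102.54.
At (710, 276): z_contact = 398.58 − 132.85 + 102.54 = 368.27 m.
Depth below ground = 392.6 − 368.27 = 24.3 m.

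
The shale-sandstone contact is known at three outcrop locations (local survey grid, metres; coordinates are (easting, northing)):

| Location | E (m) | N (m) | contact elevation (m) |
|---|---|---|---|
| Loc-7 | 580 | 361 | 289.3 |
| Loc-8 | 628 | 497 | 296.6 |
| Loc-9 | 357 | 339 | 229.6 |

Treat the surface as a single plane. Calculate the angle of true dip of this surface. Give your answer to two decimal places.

Two edge vectors: Loc-7→Loc-8 = (48, 136, 7.3), Loc-7→Loc-9 = (-223, -22, -59.7).
Normal n = (Loc-7→Loc-8) × (Loc-7→Loc-9) = (-7958.6, 1237.7, 29272).
So ∂z/∂E = −n_x/n_z = 0.27188 and ∂z/∂N = −n_y/n_z = −0.04228.
Gradient magnitude |∇z| = √(a² + b²) = √(0.07392 + 0.00179) = 0.27515.
True dip = arctan(0.27515) = 15.38°, dipping toward W (azimuth ≈ 279°).

15.38°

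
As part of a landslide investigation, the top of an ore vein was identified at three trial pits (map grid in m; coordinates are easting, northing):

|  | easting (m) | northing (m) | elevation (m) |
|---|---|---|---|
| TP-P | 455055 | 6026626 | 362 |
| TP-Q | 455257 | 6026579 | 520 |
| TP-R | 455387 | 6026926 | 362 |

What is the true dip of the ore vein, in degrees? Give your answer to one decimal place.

42.9°

Let the plane be z = a·easting + b·northing + c.
TP-Q−TP-P: 202a − 47b = 158;  TP-R−TP-P: 332a + 300b = 0.
Solving gives a = 0.62201, b = −0.68836.
Gradient magnitude |∇z| = √(a² + b²) = √(0.38690 + 0.47384) = 0.92776.
True dip = arctan(0.92776) = 42.9°, dipping toward NW (azimuth ≈ 318°).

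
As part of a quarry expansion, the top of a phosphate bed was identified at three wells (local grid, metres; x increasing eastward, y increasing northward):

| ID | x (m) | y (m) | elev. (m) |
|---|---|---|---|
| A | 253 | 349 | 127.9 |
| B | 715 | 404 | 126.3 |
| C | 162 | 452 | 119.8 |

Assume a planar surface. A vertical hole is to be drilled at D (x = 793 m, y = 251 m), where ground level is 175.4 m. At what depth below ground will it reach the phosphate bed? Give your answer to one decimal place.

Let the plane be z = a·x + b·y + c.
B−A: 462a + 55b = −1.6;  C−A: −91a + 103b = −8.1.
Solving gives a = 0.00534, b = −0.07393.
Then c = 127.9 − a·253 − b·349 = 152.35.
At (793, 251): z_contact = 4.23 − 18.56 + 152.35 = 138.03 m.
Depth below ground = 175.4 − 138.03 = 37.4 m.

37.4 m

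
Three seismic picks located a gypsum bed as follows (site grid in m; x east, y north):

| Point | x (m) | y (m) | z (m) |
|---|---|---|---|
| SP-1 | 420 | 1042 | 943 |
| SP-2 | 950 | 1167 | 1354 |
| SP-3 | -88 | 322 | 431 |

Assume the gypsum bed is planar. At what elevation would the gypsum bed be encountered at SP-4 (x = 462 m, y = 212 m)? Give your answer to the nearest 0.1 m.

810.4 m

Two edge vectors: SP-1→SP-2 = (530, 125, 411), SP-1→SP-3 = (-508, -720, -512).
Normal n = (SP-1→SP-2) × (SP-1→SP-3) = (231920, 62572, -318100).
So ∂z/∂x = −n_x/n_z = 0.729079 and ∂z/∂y = −n_y/n_z = 0.196705.
Intercept c from SP-1: 943 − 306.21 − 204.97 = 431.82.
At (462, 212): z = 336.8 + 41.7 + 431.82 = 810.4 m.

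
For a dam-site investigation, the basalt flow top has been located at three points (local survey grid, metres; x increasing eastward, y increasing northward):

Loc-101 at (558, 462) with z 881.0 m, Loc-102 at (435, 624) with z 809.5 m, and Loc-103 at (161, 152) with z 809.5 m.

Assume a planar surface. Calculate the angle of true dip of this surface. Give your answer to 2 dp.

Two edge vectors: Loc-101→Loc-102 = (-123, 162, -71.5), Loc-101→Loc-103 = (-397, -310, -71.5).
Normal n = (Loc-101→Loc-102) × (Loc-101→Loc-103) = (-33748, 19591, 102444).
So ∂z/∂x = −n_x/n_z = 0.32943 and ∂z/∂y = −n_y/n_z = −0.19124.
Gradient magnitude |∇z| = √(a² + b²) = √(0.10852 + 0.03657) = 0.38091.
True dip = arctan(0.38091) = 20.85°, dipping toward WNW (azimuth ≈ 300°).

20.85°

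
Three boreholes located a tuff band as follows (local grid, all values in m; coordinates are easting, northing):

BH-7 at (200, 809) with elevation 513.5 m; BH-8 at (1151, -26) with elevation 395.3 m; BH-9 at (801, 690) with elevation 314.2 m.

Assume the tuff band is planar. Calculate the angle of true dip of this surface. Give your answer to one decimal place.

26.4°

Let the plane be z = a·easting + b·northing + c.
BH-8−BH-7: 951a − 835b = −118.2;  BH-9−BH-7: 601a − 119b = −199.3.
Solving gives a = −0.39198, b = −0.30488.
Gradient magnitude |∇z| = √(a² + b²) = √(0.15365 + 0.09295) = 0.49659.
True dip = arctan(0.49659) = 26.4°, dipping toward NE (azimuth ≈ 052°).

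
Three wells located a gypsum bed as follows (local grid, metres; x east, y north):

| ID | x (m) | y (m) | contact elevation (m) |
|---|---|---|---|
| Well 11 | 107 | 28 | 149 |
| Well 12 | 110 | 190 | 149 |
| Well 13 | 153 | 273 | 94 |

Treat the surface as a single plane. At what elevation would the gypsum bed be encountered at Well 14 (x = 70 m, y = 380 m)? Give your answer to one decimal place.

206.7 m

Two edge vectors: Well 11→Well 12 = (3, 162, 0), Well 11→Well 13 = (46, 245, -55).
Normal n = (Well 11→Well 12) × (Well 11→Well 13) = (-8910, 165, -6717).
So ∂z/∂x = −n_x/n_z = −1.32649 and ∂z/∂y = −n_y/n_z = 0.02456.
Intercept c from Well 11: 149 + 141.93 − 0.69 = 290.25.
At (70, 380): z = −92.9 + 9.3 + 290.25 = 206.7 m.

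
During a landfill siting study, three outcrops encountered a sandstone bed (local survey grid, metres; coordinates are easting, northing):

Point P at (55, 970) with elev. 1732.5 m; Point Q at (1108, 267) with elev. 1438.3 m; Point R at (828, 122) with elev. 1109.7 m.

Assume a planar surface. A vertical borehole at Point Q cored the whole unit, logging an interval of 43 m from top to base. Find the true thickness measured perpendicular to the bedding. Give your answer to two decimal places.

Let the plane be z = a·easting + b·northing + c.
Point Q−Point P: 1053a − 703b = −294.2;  Point R−Point P: 773a − 848b = −622.8.
Solving gives a = 0.53887, b = 1.22564.
|∇z| = √(a²+b²) = 1.33887, so dip δ = arctan(1.33887) = 53.24°.
True thickness = vertical thickness × cos δ = 43 × cos 53.24° = 25.73 m.

25.73 m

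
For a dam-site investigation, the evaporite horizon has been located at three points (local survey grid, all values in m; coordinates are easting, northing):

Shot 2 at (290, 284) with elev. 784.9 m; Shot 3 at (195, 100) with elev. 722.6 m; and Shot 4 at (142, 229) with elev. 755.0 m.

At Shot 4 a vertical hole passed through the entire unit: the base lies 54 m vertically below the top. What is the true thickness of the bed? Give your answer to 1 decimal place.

51.7 m

Two edge vectors: Shot 2→Shot 3 = (-95, -184, -62.3), Shot 2→Shot 4 = (-148, -55, -29.9).
Normal n = (Shot 2→Shot 3) × (Shot 2→Shot 4) = (2075.1, 6379.9, -22007).
So ∂z/∂easting = −n_x/n_z = 0.09429 and ∂z/∂northing = −n_y/n_z = 0.28990.
|∇z| = √(a²+b²) = 0.30485, so dip δ = arctan(0.30485) = 16.95°.
True thickness = vertical thickness × cos δ = 54 × cos 16.95° = 51.7 m.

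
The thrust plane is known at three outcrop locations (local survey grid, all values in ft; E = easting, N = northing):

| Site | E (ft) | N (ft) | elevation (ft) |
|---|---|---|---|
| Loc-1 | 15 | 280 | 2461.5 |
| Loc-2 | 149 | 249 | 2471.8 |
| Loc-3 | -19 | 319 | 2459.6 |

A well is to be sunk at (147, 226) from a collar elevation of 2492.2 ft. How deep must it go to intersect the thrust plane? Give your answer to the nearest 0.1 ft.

21.1 ft

Two edge vectors: Loc-1→Loc-2 = (134, -31, 10.3), Loc-1→Loc-3 = (-34, 39, -1.9).
Normal n = (Loc-1→Loc-2) × (Loc-1→Loc-3) = (-342.8, -95.6, 4172).
So ∂z/∂E = −n_x/n_z = 0.08217 and ∂z/∂N = −n_y/n_z = 0.02291.
Intercept c from Loc-1: 2461.5 − 1.23 − 6.42 = 2453.85.
At (147, 226): z_contact = 12.08 + 5.18 + 2453.85 = 2471.11 ft.
Depth below ground = 2492.2 − 2471.11 = 21.1 ft.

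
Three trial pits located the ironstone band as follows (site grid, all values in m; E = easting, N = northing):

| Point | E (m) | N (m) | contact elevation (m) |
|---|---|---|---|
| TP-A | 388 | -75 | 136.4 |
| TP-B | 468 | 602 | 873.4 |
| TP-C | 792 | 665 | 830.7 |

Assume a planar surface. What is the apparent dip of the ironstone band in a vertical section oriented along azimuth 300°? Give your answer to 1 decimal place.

Let the plane be z = a·E + b·N + c.
TP-B−TP-A: 80a + 677b = 737;  TP-C−TP-A: 404a + 740b = 694.3.
Solving gives a = −0.35154, b = 1.13017.
Unit vector along 300° is (sin 300°, cos 300°) = (-0.8660, 0.5000).
Slope in that direction = a·(-0.8660) + b·(0.5000) = 0.86953.
Apparent dip = arctan|0.86953| = 41.0° (true dip is 49.8°, so apparent ≤ true as expected).

41.0°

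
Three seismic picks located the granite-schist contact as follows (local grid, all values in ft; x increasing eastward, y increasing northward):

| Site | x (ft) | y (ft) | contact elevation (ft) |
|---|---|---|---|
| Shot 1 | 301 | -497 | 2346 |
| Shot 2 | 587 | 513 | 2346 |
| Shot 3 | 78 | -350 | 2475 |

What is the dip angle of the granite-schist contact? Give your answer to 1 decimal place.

Two edge vectors: Shot 1→Shot 2 = (286, 1010, 0), Shot 1→Shot 3 = (-223, 147, 129).
Normal n = (Shot 1→Shot 2) × (Shot 1→Shot 3) = (130290, -36894, 267272).
So ∂z/∂x = −n_x/n_z = −0.48748 and ∂z/∂y = −n_y/n_z = 0.13804.
Gradient magnitude |∇z| = √(a² + b²) = √(0.23764 + 0.01905) = 0.50665.
True dip = arctan(0.50665) = 26.9°, dipping toward ESE (azimuth ≈ 106°).

26.9°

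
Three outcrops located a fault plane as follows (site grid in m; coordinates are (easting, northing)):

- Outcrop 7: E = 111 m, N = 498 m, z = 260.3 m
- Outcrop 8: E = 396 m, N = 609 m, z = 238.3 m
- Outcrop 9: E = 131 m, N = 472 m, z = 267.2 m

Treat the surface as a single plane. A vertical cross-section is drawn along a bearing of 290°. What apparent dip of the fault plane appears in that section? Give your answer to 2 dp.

Let the plane be z = a·E + b·N + c.
Outcrop 8−Outcrop 7: 285a + 111b = −22;  Outcrop 9−Outcrop 7: 20a − 26b = 6.9.
Solving gives a = 0.02013, b = −0.24990.
Unit vector along 290° is (sin 290°, cos 290°) = (-0.9397, 0.3420).
Slope in that direction = a·(-0.9397) + b·(0.3420) = −0.10439.
Apparent dip = arctan|0.10439| = 5.96° (true dip is 14.1°, so apparent ≤ true as expected).

5.96°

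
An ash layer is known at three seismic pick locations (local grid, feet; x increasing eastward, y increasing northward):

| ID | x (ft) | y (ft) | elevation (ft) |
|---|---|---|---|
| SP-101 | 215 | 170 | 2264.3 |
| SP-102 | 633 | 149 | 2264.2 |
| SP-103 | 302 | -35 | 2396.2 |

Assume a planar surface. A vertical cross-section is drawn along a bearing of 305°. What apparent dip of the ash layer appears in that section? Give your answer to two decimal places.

19.28°

Two edge vectors: SP-101→SP-102 = (418, -21, -0.1), SP-101→SP-103 = (87, -205, 131.9).
Normal n = (SP-101→SP-102) × (SP-101→SP-103) = (-2790.4, -55142.9, -83863).
So ∂z/∂x = −n_x/n_z = −0.03327 and ∂z/∂y = −n_y/n_z = −0.65754.
Unit vector along 305° is (sin 305°, cos 305°) = (-0.8192, 0.5736).
Slope in that direction = a·(-0.8192) + b·(0.5736) = −0.34989.
Apparent dip = arctan|0.34989| = 19.28° (true dip is 33.4°, so apparent ≤ true as expected).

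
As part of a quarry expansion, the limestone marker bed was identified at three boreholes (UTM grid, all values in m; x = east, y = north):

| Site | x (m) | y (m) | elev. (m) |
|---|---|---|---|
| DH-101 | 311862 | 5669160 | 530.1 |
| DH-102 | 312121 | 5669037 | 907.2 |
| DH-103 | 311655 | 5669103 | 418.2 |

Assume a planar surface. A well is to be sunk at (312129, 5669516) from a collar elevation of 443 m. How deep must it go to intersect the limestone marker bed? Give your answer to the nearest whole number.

Let the plane be z = a·x + b·y + c.
DH-102−DH-101: 259a − 123b = 377.1;  DH-103−DH-101: −207a − 57b = −111.9.
Solving gives a = 0.87655131, b = −1.22010740.
Then c = 530.1 − a·311862 − b·5669160 = 6644151.11.
At (312129, 5669516): z_contact = 273597.1 − 6917418.4 + 6644151.11 = 329.8 m.
Depth below ground = 443 − 329.8 = 113 m.

113 m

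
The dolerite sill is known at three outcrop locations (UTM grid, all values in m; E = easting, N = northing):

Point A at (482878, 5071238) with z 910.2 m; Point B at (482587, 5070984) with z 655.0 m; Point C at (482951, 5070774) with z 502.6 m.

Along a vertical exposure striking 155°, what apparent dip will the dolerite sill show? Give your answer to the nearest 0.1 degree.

37.6°

Let the plane be z = a·E + b·N + c.
Point B−Point A: −291a − 254b = −255.2;  Point C−Point A: 73a − 464b = −407.6.
Solving gives a = 0.09691, b = 0.89370.
Unit vector along 155° is (sin 155°, cos 155°) = (0.4226, -0.9063).
Slope in that direction = a·(0.4226) + b·(-0.9063) = −0.76901.
Apparent dip = arctan|0.76901| = 37.6° (true dip is 42.0°, so apparent ≤ true as expected).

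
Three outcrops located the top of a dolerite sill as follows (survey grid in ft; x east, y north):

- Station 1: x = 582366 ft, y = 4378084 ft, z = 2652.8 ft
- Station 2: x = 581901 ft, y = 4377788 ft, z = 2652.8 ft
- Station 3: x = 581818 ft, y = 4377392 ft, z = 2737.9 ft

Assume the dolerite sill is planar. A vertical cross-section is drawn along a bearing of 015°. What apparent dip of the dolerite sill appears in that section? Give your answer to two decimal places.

Let the plane be z = a·x + b·y + c.
Station 2−Station 1: −465a − 296b = 0;  Station 3−Station 1: −548a − 692b = 85.1.
Solving gives a = 0.15786, b = −0.24799.
Unit vector along 015° is (sin 15°, cos 15°) = (0.2588, 0.9659).
Slope in that direction = a·(0.2588) + b·(0.9659) = −0.19868.
Apparent dip = arctan|0.19868| = 11.24° (true dip is 16.4°, so apparent ≤ true as expected).

11.24°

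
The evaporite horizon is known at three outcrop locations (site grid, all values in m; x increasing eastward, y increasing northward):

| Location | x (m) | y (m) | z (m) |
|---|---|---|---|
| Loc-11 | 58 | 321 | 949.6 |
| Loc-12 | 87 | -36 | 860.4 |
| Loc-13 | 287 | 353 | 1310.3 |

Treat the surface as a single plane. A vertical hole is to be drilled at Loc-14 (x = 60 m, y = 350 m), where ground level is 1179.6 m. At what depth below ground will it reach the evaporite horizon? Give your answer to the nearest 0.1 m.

216.1 m

Two edge vectors: Loc-11→Loc-12 = (29, -357, -89.2), Loc-11→Loc-13 = (229, 32, 360.7).
Normal n = (Loc-11→Loc-12) × (Loc-11→Loc-13) = (-125915.5, -30887.1, 82681).
So ∂z/∂x = −n_x/n_z = 1.52291 and ∂z/∂y = −n_y/n_z = 0.37357.
Intercept c from Loc-11: 949.6 − 88.33 − 119.92 = 741.36.
At (60, 350): z_contact = 91.37 + 130.75 + 741.36 = 963.48 m.
Depth below ground = 1179.6 − 963.48 = 216.1 m.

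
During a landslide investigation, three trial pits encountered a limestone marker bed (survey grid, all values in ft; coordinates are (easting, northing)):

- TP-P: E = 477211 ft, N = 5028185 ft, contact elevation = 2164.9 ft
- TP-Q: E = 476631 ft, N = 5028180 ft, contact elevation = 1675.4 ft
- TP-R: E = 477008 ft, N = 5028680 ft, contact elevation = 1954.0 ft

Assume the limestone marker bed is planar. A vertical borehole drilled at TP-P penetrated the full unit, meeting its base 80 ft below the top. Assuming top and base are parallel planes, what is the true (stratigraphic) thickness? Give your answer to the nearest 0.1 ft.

Let the plane be z = a·E + b·N + c.
TP-Q−TP-P: −580a − 5b = −489.5;  TP-R−TP-P: −203a + 495b = −210.9.
Solving gives a = 0.84465, b = −0.07967.
|∇z| = √(a²+b²) = 0.84840, so dip δ = arctan(0.84840) = 40.31°.
True thickness = vertical thickness × cos δ = 80 × cos 40.31° = 61.0 ft.

61.0 ft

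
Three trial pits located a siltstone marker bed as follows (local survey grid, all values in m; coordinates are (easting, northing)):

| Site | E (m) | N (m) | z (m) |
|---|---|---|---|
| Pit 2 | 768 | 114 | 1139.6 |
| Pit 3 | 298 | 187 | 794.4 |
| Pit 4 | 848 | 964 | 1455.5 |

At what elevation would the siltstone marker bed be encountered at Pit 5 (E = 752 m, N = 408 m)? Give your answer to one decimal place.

Two edge vectors: Pit 2→Pit 3 = (-470, 73, -345.2), Pit 2→Pit 4 = (80, 850, 315.9).
Normal n = (Pit 2→Pit 3) × (Pit 2→Pit 4) = (316480.7, 120857, -405340).
So ∂z/∂E = −n_x/n_z = 0.78078 and ∂z/∂N = −n_y/n_z = 0.29816.
Intercept c from Pit 2: 1139.6 − 599.64 − 33.99 = 505.97.
At (752, 408): z = 587.1 + 121.7 + 505.97 = 1214.8 m.

1214.8 m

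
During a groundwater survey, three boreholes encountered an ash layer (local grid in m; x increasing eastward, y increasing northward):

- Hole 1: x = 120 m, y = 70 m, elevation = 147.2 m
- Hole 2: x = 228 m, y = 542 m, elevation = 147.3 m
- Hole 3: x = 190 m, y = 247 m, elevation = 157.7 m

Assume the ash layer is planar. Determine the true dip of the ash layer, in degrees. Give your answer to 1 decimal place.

20.0°

Let the plane be z = a·x + b·y + c.
Hole 2−Hole 1: 108a + 472b = 0.1;  Hole 3−Hole 1: 70a + 177b = 10.5.
Solving gives a = 0.35466, b = −0.08094.
Gradient magnitude |∇z| = √(a² + b²) = √(0.12578 + 0.00655) = 0.36378.
True dip = arctan(0.36378) = 20.0°, dipping toward WNW (azimuth ≈ 283°).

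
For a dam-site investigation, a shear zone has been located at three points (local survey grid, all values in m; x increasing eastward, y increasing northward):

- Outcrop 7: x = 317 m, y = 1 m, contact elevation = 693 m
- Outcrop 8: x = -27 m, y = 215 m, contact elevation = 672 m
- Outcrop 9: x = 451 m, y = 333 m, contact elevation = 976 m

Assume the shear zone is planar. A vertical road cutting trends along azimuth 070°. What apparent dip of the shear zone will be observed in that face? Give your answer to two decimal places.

Two edge vectors: Outcrop 7→Outcrop 8 = (-344, 214, -21), Outcrop 7→Outcrop 9 = (134, 332, 283).
Normal n = (Outcrop 7→Outcrop 8) × (Outcrop 7→Outcrop 9) = (67534, 94538, -142884).
So ∂z/∂x = −n_x/n_z = 0.47265 and ∂z/∂y = −n_y/n_z = 0.66164.
Unit vector along 070° is (sin 70°, cos 70°) = (0.9397, 0.3420).
Slope in that direction = a·(0.9397) + b·(0.3420) = 0.67044.
Apparent dip = arctan|0.67044| = 33.84° (true dip is 39.1°, so apparent ≤ true as expected).

33.84°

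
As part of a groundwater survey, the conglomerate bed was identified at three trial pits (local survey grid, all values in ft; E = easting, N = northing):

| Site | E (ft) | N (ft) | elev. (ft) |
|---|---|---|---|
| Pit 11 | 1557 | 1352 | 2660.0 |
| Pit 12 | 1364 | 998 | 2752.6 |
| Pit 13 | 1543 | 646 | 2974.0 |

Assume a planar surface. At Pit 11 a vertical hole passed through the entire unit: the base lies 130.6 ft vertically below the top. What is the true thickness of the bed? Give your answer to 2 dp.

Two edge vectors: Pit 11→Pit 12 = (-193, -354, 92.6), Pit 11→Pit 13 = (-14, -706, 314).
Normal n = (Pit 11→Pit 12) × (Pit 11→Pit 13) = (-45780.4, 59305.6, 131302).
So ∂z/∂E = −n_x/n_z = 0.34866 and ∂z/∂N = −n_y/n_z = −0.45167.
|∇z| = √(a²+b²) = 0.57059, so dip δ = arctan(0.57059) = 29.71°.
True thickness = vertical thickness × cos δ = 130.6 × cos 29.71° = 113.43 ft.

113.43 ft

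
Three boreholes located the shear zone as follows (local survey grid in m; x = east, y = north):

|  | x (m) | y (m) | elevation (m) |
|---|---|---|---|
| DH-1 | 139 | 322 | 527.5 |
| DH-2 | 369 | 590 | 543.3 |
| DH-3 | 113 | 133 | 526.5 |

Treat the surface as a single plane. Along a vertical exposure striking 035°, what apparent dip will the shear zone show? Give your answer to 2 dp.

Let the plane be z = a·x + b·y + c.
DH-2−DH-1: 230a + 268b = 15.8;  DH-3−DH-1: −26a − 189b = −1.
Solving gives a = 0.07447, b = −0.00495.
Unit vector along 035° is (sin 35°, cos 35°) = (0.5736, 0.8192).
Slope in that direction = a·(0.5736) + b·(0.8192) = 0.03866.
Apparent dip = arctan|0.03866| = 2.21° (true dip is 4.3°, so apparent ≤ true as expected).

2.21°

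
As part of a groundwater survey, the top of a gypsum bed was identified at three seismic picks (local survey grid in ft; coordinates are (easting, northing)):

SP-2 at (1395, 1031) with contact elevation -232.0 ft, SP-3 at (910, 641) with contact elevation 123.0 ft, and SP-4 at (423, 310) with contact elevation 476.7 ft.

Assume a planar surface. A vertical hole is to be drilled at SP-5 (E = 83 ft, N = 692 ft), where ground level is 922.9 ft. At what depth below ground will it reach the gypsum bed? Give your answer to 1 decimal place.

227.2 ft

Two edge vectors: SP-2→SP-3 = (-485, -390, 355), SP-2→SP-4 = (-972, -721, 708.7).
Normal n = (SP-2→SP-3) × (SP-2→SP-4) = (-20438, -1340.5, -29395).
So ∂z/∂E = −n_x/n_z = −0.695288 and ∂z/∂N = −n_y/n_z = −0.045603.
Intercept c from SP-2: -232 + 969.93 + 47.02 = 784.94.
At (83, 692): z_contact = −57.71 − 31.56 + 784.94 = 695.68 ft.
Depth below ground = 922.9 − 695.68 = 227.2 ft.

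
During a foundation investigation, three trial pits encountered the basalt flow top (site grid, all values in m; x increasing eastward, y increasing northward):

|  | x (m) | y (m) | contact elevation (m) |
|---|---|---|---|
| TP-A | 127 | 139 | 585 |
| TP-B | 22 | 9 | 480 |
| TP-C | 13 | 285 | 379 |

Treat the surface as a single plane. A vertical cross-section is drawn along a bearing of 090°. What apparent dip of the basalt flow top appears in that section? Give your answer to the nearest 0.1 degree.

54.4°

Two edge vectors: TP-A→TP-B = (-105, -130, -105), TP-A→TP-C = (-114, 146, -206).
Normal n = (TP-A→TP-B) × (TP-A→TP-C) = (42110, -9660, -30150).
So ∂z/∂x = −n_x/n_z = 1.39668 and ∂z/∂y = −n_y/n_z = −0.32040.
Unit vector along 090° is (sin 90°, cos 90°) = (1.0000, 0.0000).
Slope in that direction = a·(1.0000) + b·(0.0000) = 1.39668.
Apparent dip = arctan|1.39668| = 54.4° (true dip is 55.1°, so apparent ≤ true as expected).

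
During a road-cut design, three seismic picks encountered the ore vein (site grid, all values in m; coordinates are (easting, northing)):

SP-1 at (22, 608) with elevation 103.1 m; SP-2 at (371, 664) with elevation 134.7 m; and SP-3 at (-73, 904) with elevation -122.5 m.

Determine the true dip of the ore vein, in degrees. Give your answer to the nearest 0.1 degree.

Let the plane be z = a·E + b·N + c.
SP-2−SP-1: 349a + 56b = 31.6;  SP-3−SP-1: −95a + 296b = −225.6.
Solving gives a = 0.20242, b = −0.69720.
Gradient magnitude |∇z| = √(a² + b²) = √(0.04097 + 0.48608) = 0.72599.
True dip = arctan(0.72599) = 36.0°, dipping toward NNW (azimuth ≈ 344°).

36.0°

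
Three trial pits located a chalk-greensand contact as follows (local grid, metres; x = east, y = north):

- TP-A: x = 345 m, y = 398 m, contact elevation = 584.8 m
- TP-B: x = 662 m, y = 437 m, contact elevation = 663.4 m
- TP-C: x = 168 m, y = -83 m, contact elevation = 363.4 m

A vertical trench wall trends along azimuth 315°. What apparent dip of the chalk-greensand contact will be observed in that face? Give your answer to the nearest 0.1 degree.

Two edge vectors: TP-A→TP-B = (317, 39, 78.6), TP-A→TP-C = (-177, -481, -221.4).
Normal n = (TP-A→TP-B) × (TP-A→TP-C) = (29172, 56271.6, -145574).
So ∂z/∂x = −n_x/n_z = 0.20039 and ∂z/∂y = −n_y/n_z = 0.38655.
Unit vector along 315° is (sin 315°, cos 315°) = (-0.7071, 0.7071).
Slope in that direction = a·(-0.7071) + b·(0.7071) = 0.13163.
Apparent dip = arctan|0.13163| = 7.5° (true dip is 23.5°, so apparent ≤ true as expected).

7.5°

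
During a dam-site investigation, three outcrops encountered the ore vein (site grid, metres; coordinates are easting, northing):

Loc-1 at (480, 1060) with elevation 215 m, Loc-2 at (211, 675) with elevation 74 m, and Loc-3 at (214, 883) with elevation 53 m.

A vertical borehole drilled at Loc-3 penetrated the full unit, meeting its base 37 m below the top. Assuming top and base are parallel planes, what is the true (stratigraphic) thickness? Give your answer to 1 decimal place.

Let the plane be z = a·easting + b·northing + c.
Loc-2−Loc-1: −269a − 385b = −141;  Loc-3−Loc-1: −266a − 177b = −162.
Solving gives a = 0.68276, b = −0.11081.
|∇z| = √(a²+b²) = 0.69169, so dip δ = arctan(0.69169) = 34.67°.
True thickness = vertical thickness × cos δ = 37 × cos 34.67° = 30.4 m.

30.4 m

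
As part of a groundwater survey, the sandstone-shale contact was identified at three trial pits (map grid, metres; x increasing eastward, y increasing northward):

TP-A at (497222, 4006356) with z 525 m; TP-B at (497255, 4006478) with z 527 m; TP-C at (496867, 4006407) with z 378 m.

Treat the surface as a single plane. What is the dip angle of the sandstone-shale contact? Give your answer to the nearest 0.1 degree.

Let the plane be z = a·x + b·y + c.
TP-B−TP-A: 33a + 122b = 2;  TP-C−TP-A: −355a + 51b = −147.
Solving gives a = 0.40086, b = −0.09204.
Gradient magnitude |∇z| = √(a² + b²) = √(0.16069 + 0.00847) = 0.41129.
True dip = arctan(0.41129) = 22.4°, dipping toward WNW (azimuth ≈ 283°).

22.4°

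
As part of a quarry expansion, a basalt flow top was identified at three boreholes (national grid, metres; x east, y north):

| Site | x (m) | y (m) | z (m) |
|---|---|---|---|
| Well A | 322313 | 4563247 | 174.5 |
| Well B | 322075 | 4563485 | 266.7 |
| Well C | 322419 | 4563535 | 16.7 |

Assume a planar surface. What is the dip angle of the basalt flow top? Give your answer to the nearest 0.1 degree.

36.7°

Let the plane be z = a·x + b·y + c.
Well B−Well A: −238a + 238b = 92.2;  Well C−Well A: 106a + 288b = −157.8.
Solving gives a = −0.68368, b = −0.29628.
Gradient magnitude |∇z| = √(a² + b²) = √(0.46742 + 0.08778) = 0.74512.
True dip = arctan(0.74512) = 36.7°, dipping toward ENE (azimuth ≈ 067°).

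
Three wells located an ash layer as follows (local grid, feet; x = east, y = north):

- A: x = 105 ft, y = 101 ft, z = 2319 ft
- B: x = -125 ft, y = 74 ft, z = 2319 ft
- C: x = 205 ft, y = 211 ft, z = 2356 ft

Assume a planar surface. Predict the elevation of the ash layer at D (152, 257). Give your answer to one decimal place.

2375.7 ft

Let the plane be z = a·x + b·y + c.
B−A: −230a − 27b = 0;  C−A: 100a + 110b = 37.
Solving gives a = −0.04420, b = 0.37655.
Then c = 2319 − a·105 − b·101 = 2285.61.
At (152, 257): z = −6.7 + 96.8 + 2285.61 = 2375.7 ft.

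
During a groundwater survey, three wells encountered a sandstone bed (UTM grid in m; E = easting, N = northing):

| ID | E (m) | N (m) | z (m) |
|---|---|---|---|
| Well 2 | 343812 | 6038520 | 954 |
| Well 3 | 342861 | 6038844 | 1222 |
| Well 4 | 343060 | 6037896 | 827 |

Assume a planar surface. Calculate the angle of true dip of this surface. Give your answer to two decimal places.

Let the plane be z = a·E + b·N + c.
Well 3−Well 2: −951a + 324b = 268;  Well 4−Well 2: −752a − 624b = −127.
Solving gives a = −0.15063, b = 0.38505.
Gradient magnitude |∇z| = √(a² + b²) = √(0.02269 + 0.14826) = 0.41346.
True dip = arctan(0.41346) = 22.46°, dipping toward SSE (azimuth ≈ 159°).

22.46°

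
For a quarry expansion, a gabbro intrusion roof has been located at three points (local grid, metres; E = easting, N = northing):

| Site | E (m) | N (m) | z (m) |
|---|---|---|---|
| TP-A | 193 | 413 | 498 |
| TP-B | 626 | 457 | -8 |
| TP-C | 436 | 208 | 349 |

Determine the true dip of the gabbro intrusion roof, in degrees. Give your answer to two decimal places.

51.45°

Two edge vectors: TP-A→TP-B = (433, 44, -506), TP-A→TP-C = (243, -205, -149).
Normal n = (TP-A→TP-B) × (TP-A→TP-C) = (-110286, -58441, -99457).
So ∂z/∂E = −n_x/n_z = −1.10888 and ∂z/∂N = −n_y/n_z = −0.58760.
Gradient magnitude |∇z| = √(a² + b²) = √(1.22962 + 0.34527) = 1.25495.
True dip = arctan(1.25495) = 51.45°, dipping toward ENE (azimuth ≈ 062°).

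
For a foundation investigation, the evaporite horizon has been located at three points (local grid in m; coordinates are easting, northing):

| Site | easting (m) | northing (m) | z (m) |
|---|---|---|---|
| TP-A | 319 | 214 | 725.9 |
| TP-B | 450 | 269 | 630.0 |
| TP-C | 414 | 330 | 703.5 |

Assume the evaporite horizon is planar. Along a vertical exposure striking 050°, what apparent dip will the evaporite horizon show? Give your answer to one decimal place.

19.9°

Two edge vectors: TP-A→TP-B = (131, 55, -95.9), TP-A→TP-C = (95, 116, -22.4).
Normal n = (TP-A→TP-B) × (TP-A→TP-C) = (9892.4, -6176.1, 9971).
So ∂z/∂easting = −n_x/n_z = −0.99212 and ∂z/∂northing = −n_y/n_z = 0.61941.
Unit vector along 050° is (sin 50°, cos 50°) = (0.7660, 0.6428).
Slope in that direction = a·(0.7660) + b·(0.6428) = −0.36186.
Apparent dip = arctan|0.36186| = 19.9° (true dip is 49.5°, so apparent ≤ true as expected).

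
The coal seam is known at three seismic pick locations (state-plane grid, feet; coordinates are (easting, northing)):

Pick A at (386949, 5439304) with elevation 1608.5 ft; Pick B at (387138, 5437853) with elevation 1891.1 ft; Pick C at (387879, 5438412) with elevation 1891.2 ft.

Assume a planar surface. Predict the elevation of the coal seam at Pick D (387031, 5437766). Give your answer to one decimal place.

Let the plane be z = a·E + b·N + c.
Pick B−Pick A: 189a − 1451b = 282.6;  Pick C−Pick A: 930a − 892b = 282.7.
Solving gives a = 0.133903181, b = −0.177320675.
Then c = 1608.5 − a·386949 − b·5439304 = 914295.85.
At (387031, 5437766): z = 51824.7 − 964228.3 + 914295.85 = 1892.2 ft.

1892.2 ft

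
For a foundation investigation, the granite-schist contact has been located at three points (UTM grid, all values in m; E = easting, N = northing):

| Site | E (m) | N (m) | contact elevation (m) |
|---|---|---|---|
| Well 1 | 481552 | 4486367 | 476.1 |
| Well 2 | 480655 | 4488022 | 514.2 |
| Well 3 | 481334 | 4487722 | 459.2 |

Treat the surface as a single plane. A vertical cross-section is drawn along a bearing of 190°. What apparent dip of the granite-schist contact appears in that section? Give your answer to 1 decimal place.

Let the plane be z = a·E + b·N + c.
Well 2−Well 1: −897a + 1655b = 38.1;  Well 3−Well 1: −218a + 1355b = −16.9.
Solving gives a = −0.09313, b = −0.02746.
Unit vector along 190° is (sin 190°, cos 190°) = (-0.1736, -0.9848).
Slope in that direction = a·(-0.1736) + b·(-0.9848) = 0.04321.
Apparent dip = arctan|0.04321| = 2.5° (true dip is 5.5°, so apparent ≤ true as expected).

2.5°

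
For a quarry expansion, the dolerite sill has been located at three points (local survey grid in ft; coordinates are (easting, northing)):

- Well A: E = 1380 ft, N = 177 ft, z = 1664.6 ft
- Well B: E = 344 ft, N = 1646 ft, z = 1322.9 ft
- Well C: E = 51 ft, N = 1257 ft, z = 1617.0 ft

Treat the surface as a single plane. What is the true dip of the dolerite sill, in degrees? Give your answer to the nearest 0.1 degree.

31.1°

Let the plane be z = a·E + b·N + c.
Well B−Well A: −1036a + 1469b = −341.7;  Well C−Well A: −1329a + 1080b = −47.6.
Solving gives a = −0.35890, b = −0.48572.
Gradient magnitude |∇z| = √(a² + b²) = √(0.12881 + 0.23592) = 0.60393.
True dip = arctan(0.60393) = 31.1°, dipping toward NE (azimuth ≈ 036°).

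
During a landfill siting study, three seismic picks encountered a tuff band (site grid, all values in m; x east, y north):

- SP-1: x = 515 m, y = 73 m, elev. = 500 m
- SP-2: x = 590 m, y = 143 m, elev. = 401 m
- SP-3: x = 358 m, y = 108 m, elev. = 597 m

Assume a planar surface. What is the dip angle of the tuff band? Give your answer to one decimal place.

44.1°

Let the plane be z = a·x + b·y + c.
SP-2−SP-1: 75a + 70b = −99;  SP-3−SP-1: −157a + 35b = 97.
Solving gives a = −0.75321, b = −0.60727.
Gradient magnitude |∇z| = √(a² + b²) = √(0.56733 + 0.36878) = 0.96753.
True dip = arctan(0.96753) = 44.1°, dipping toward NE (azimuth ≈ 051°).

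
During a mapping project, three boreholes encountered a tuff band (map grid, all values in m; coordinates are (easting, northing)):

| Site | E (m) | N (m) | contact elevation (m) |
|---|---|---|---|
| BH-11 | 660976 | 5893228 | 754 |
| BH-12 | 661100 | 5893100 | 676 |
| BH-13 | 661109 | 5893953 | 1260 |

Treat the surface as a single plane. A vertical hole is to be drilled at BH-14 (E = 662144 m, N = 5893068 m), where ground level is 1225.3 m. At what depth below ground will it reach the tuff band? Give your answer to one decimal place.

Two edge vectors: BH-11→BH-12 = (124, -128, -78), BH-11→BH-13 = (133, 725, 506).
Normal n = (BH-11→BH-12) × (BH-11→BH-13) = (-8218, -73118, 106924).
So ∂z/∂E = −n_x/n_z = 0.076858329 and ∂z/∂N = −n_y/n_z = 0.683831506.
Intercept c from BH-11: 754 − 50801.51 − 4029974.98 = −4080022.49.
At (662144, 5893068): z_contact = 50891.28 + 4029865.57 − 4080022.49 = 734.36 m.
Depth below ground = 1225.3 − 734.36 = 490.9 m.

490.9 m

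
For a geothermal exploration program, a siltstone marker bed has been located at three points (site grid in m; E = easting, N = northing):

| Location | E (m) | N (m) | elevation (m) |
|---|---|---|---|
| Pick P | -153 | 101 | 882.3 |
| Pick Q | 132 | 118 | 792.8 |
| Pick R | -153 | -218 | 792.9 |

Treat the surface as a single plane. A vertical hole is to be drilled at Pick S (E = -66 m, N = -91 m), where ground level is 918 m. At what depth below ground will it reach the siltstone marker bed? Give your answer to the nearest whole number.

118 m

Two edge vectors: Pick P→Pick Q = (285, 17, -89.5), Pick P→Pick R = (0, -319, -89.4).
Normal n = (Pick P→Pick Q) × (Pick P→Pick R) = (-30070.3, 25479, -90915).
So ∂z/∂E = −n_x/n_z = −0.33075 and ∂z/∂N = −n_y/n_z = 0.28025.
Intercept c from Pick P: 882.3 − 50.61 − 28.31 = 803.39.
At (-66, -91): z_contact = 21.8 − 25.5 + 803.39 = 799.7 m.
Depth below ground = 918 − 799.7 = 118 m.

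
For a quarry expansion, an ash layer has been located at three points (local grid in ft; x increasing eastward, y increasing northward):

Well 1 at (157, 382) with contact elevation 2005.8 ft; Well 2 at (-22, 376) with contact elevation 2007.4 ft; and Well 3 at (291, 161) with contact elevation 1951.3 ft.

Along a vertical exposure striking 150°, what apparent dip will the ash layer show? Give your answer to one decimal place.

Two edge vectors: Well 1→Well 2 = (-179, -6, 1.6), Well 1→Well 3 = (134, -221, -54.5).
Normal n = (Well 1→Well 2) × (Well 1→Well 3) = (680.6, -9541.1, 40363).
So ∂z/∂x = −n_x/n_z = −0.01686 and ∂z/∂y = −n_y/n_z = 0.23638.
Unit vector along 150° is (sin 150°, cos 150°) = (0.5000, -0.8660).
Slope in that direction = a·(0.5000) + b·(-0.8660) = −0.21314.
Apparent dip = arctan|0.21314| = 12.0° (true dip is 13.3°, so apparent ≤ true as expected).

12.0°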